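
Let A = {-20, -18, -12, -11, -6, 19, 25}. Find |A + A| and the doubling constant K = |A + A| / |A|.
K = |A + A| / |A| = 25/7

Enumerate A + A = {a + b : a, b ∈ A}. With |A| = 7, there are |A|^2 = 49 ordered sum pairs; collecting distinct values, A + A = {-40, -38, -36, -32, -31, -30, -29, -26, -24, -23, -22, -18, -17, -12, -1, 1, 5, 7, 8, 13, 14, 19, 38, 44, 50}, so |A + A| = 25. Thus K = 25/7. For comparison, the minimum possible |A + A| over all 7-element sets is 2·7 − 1 = 13 (so min K = 13/7), attained only by arithmetic progressions.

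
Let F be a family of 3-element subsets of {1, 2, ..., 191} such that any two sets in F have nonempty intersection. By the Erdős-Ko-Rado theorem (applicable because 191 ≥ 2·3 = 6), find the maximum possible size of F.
max |F| = C(190, 2) = 17955

Erdős-Ko-Rado (1961): when n ≥ 2k, max |F| = C(n−1, k−1). The bound is attained by the star {A : i ∈ A} for any fixed i ∈ [n]. Here C(191−1, 3−1) = C(190, 2) = 17955.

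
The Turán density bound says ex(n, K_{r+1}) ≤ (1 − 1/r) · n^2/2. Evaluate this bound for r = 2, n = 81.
Turán density bound = (1/2) · 81^2/2 = 6561/4 ≈ 1640.25

Turán's theorem: ex(n, K_{r+1}) is achieved by the complete r-partite Turán graph T(n, r) with parts as balanced as possible, and is at most (1 − 1/r) · n^2/2. For r = 2, n = 81: the density bound is (1/2) · 6561/2 = 6561/4 ≈ 1640.25. The integer-valued extremum is e(T(81, 2)) = 1640, which is strictly less than the density bound 6561/4 since 2 ∤ 81 (the parts of T(81, 2) cannot all be equal).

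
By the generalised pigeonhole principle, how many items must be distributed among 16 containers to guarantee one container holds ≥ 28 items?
n = (28 − 1)·16 + 1 = 433

By the generalised pigeonhole principle, to guarantee some box contains ≥ r objects we need more than (r − 1) · k objects total. Threshold: n = (r − 1) · k + 1. With r = 28 and k = 16: n = 27 · 16 + 1 = 432 + 1 = 433. For n = 432 = 27 · 16, we can put exactly 27 objects in every box, avoiding 28 in any single one — so 433 is tight.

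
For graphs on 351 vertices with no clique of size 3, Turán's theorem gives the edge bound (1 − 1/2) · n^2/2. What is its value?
Turán density bound = (1/2) · 351^2/2 = 123201/4 ≈ 30800.25

Turán's theorem: ex(n, K_{r+1}) is achieved by the complete r-partite Turán graph T(n, r) with parts as balanced as possible, and is at most (1 − 1/r) · n^2/2. For r = 2, n = 351: the density bound is (1/2) · 123201/2 = 123201/4 ≈ 30800.25. The integer-valued extremum is e(T(351, 2)) = 30800, which is strictly less than the density bound 123201/4 since 2 ∤ 351 (the parts of T(351, 2) cannot all be equal).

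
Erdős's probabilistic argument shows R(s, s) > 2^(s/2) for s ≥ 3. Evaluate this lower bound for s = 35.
2^(35/2) = 185363.8; so R(35, 35) > 185363.8

Colour each edge of K_n uniformly at random with red/blue. The expected number of monochromatic K_35 is C(n, 35) · 2 · 2^(−C(35,2)). If C(n, 35) · 2^(1 − C(35,2)) < 1, then with positive probability no monochromatic K_35 exists, so R(35, 35) > n. The standard estimate C(n, 35) ≤ n^35/35! shows this inequality holds whenever n ≤ 2^(35/2) (since 35! · 2^(C(35,2) − 1) > 2^(35^2/2) ≥ n^35). Hence R(35, 35) > 2^(35/2) = 185363.8.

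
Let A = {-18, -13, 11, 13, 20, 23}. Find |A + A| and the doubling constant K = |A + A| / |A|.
K = |A + A| / |A| = 21/6 = 7/2

Enumerate A + A = {a + b : a, b ∈ A}. With |A| = 6, there are |A|^2 = 36 ordered sum pairs; collecting distinct values, A + A = {-36, -31, -26, -7, -5, -2, 0, 2, 5, 7, 10, 22, 24, 26, 31, 33, 34, 36, 40, 43, 46}, so |A + A| = 21. Thus K = 21/6 = 7/2. For comparison, the minimum possible |A + A| over all 6-element sets is 2·6 − 1 = 11 (so min K = 11/6), attained only by arithmetic progressions.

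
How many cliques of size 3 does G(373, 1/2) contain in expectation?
E[# K_3] = C(373, 3) · (1/2)^C(3, 2) = 8579746 / 2^3 = 4289873/4 = 1072468.25

For each 3-subset S of vertices (there are C(373, 3) = 8579746 such S), let X_S = 1 if S induces a K_3 (all C(3, 2) = 3 edges present). Then P(X_S = 1) = (1/2)^3 = 1/8. By linearity of expectation, E[# K_3] = C(373, 3) · (1/2)^3 = 8579746 / 8 = 4289873/4 = 1072468.25.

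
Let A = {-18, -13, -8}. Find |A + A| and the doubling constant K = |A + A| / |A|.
K = |A + A| / |A| = 5/3

Enumerate A + A = {a + b : a, b ∈ A}. With |A| = 3, there are |A|^2 = 9 ordered sum pairs; collecting distinct values, A + A = {-36, -31, -26, -21, -16}, so |A + A| = 5. Thus K = 5/3. Here |A + A| = 2|A| − 1 = 5, the minimum possible — so K = 5/3 is minimal, which holds iff A is an arithmetic progression.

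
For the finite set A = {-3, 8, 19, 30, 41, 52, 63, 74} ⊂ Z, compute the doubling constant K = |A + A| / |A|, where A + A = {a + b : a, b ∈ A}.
K = |A + A| / |A| = 15/8

Enumerate A + A = {a + b : a, b ∈ A}. With |A| = 8, there are |A|^2 = 64 ordered sum pairs; collecting distinct values, A + A = {-6, 5, 16, 27, 38, 49, 60, 71, 82, 93, 104, 115, 126, 137, 148}, so |A + A| = 15. Thus K = 15/8. Here |A + A| = 2|A| − 1 = 15, the minimum possible — so K = 15/8 is minimal, which holds iff A is an arithmetic progression.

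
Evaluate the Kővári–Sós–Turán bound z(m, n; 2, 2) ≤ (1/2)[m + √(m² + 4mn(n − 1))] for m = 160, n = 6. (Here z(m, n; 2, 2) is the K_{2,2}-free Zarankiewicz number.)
z(160, 6; 2, 2) ≤ (1/2)[160 + √(160² + 4·160·6·5)] = (1/2)[160 + √44800] = 185.8301

Kővári–Sós–Turán: let r_1, ..., r_160 be the row sums and z = Σ r_i the total number of 1s. Each pair of columns can share at most one row with both entries 1 (else a 2×2 all-ones block appears), so Σ_i C(r_i, 2) ≤ C(6, 2) = 15. By convexity Σ_i C(r_i, 2) ≥ 160·C(z/160, 2) = z(z − 160)/(2·160), giving z² − 160z − 160·6·5 ≤ 0 and hence z ≤ (1/2)[160 + √(25600 + 4·4800)] = (1/2)[160 + √44800] ≈ (1/2)(160 + 211.6601) = 185.8301.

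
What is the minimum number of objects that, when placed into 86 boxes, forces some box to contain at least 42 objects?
n = (42 − 1)·86 + 1 = 3527

By the generalised pigeonhole principle, to guarantee some box contains ≥ r objects we need more than (r − 1) · k objects total. Threshold: n = (r − 1) · k + 1. With r = 42 and k = 86: n = 41 · 86 + 1 = 3526 + 1 = 3527. For n = 3526 = 41 · 86, we can put exactly 41 objects in every box, avoiding 42 in any single one — so 3527 is tight.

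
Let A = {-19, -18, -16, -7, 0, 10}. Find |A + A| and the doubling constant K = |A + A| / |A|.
K = |A + A| / |A| = 21/6 = 7/2

Enumerate A + A = {a + b : a, b ∈ A}. With |A| = 6, there are |A|^2 = 36 ordered sum pairs; collecting distinct values, A + A = {-38, -37, -36, -35, -34, -32, -26, -25, -23, -19, -18, -16, -14, -9, -8, -7, -6, 0, 3, 10, 20}, so |A + A| = 21. Thus K = 21/6 = 7/2. For comparison, the minimum possible |A + A| over all 6-element sets is 2·6 − 1 = 11 (so min K = 11/6), attained only by arithmetic progressions.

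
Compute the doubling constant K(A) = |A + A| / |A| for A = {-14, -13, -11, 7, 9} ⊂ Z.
K = |A + A| / |A| = 14/5

Enumerate A + A = {a + b : a, b ∈ A}. With |A| = 5, there are |A|^2 = 25 ordered sum pairs; collecting distinct values, A + A = {-28, -27, -26, -25, -24, -22, -7, -6, -5, -4, -2, 14, 16, 18}, so |A + A| = 14. Thus K = 14/5. For comparison, the minimum possible |A + A| over all 5-element sets is 2·5 − 1 = 9 (so min K = 9/5), attained only by arithmetic progressions.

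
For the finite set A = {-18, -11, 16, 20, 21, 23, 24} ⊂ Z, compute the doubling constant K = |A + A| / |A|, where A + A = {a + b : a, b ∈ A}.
K = |A + A| / |A| = 25/7

Enumerate A + A = {a + b : a, b ∈ A}. With |A| = 7, there are |A|^2 = 49 ordered sum pairs; collecting distinct values, A + A = {-36, -29, -22, -2, 2, 3, 5, 6, 9, 10, 12, 13, 32, 36, 37, 39, 40, 41, 42, 43, 44, 45, 46, 47, 48}, so |A + A| = 25. Thus K = 25/7. For comparison, the minimum possible |A + A| over all 7-element sets is 2·7 − 1 = 13 (so min K = 13/7), attained only by arithmetic progressions.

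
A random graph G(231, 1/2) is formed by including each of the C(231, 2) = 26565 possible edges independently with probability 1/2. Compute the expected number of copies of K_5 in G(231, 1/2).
E[# K_5] = C(231, 5) · (1/2)^C(5, 2) = 5247527901 / 2^10 ≈ 5124538.965820

For each 5-subset S of vertices (there are C(231, 5) = 5247527901 such S), let X_S = 1 if S induces a K_5 (all C(5, 2) = 10 edges present). Then P(X_S = 1) = (1/2)^10 = 1/1024. By linearity of expectation, E[# K_5] = C(231, 5) · (1/2)^10 = 5247527901 / 1024 ≈ 5124538.965820.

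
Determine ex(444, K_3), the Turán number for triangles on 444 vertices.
ex(444, K_3) = ⌊444^2/4⌋ = 49284

Mantel (1907): a triangle-free graph on n vertices has at most ⌊n^2/4⌋ edges, with equality for the complete bipartite graph K_{⌊n/2⌋, ⌈n/2⌉}. For n = 444: ⌊444^2/4⌋ = ⌊197136/4⌋ = 49284. The extremal graph is K_{222, 222}, which has 222·222 = 49284 edges.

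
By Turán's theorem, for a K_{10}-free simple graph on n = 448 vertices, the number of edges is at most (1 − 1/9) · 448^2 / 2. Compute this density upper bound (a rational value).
Turán density bound = (8/9) · 448^2/2 = 802816/9 ≈ 89201.7778

Turán's theorem: ex(n, K_{r+1}) is achieved by the complete r-partite Turán graph T(n, r) with parts as balanced as possible, and is at most (1 − 1/r) · n^2/2. For r = 9, n = 448: the density bound is (8/9) · 200704/2 = 802816/9 ≈ 89201.7778. The integer-valued extremum is e(T(448, 9)) = 89201, which is strictly less than the density bound 802816/9 since 9 ∤ 448 (the parts of T(448, 9) cannot all be equal).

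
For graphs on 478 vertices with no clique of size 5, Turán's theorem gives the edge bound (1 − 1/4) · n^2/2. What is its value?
Turán density bound = (3/4) · 478^2/2 = 171363/2 ≈ 85681.5

Turán's theorem: ex(n, K_{r+1}) is achieved by the complete r-partite Turán graph T(n, r) with parts as balanced as possible, and is at most (1 − 1/r) · n^2/2. For r = 4, n = 478: the density bound is (3/4) · 228484/2 = 171363/2 ≈ 85681.5. The integer-valued extremum is e(T(478, 4)) = 85681, which is strictly less than the density bound 171363/2 since 4 ∤ 478 (the parts of T(478, 4) cannot all be equal).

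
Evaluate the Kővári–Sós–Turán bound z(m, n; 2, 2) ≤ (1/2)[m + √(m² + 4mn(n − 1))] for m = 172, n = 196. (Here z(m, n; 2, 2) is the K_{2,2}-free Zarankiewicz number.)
z(172, 196; 2, 2) ≤ (1/2)[172 + √(172² + 4·172·196·195)] = (1/2)[172 + √26324944] = 2651.392

Kővári–Sós–Turán: let r_1, ..., r_172 be the row sums and z = Σ r_i the total number of 1s. Each pair of columns can share at most one row with both entries 1 (else a 2×2 all-ones block appears), so Σ_i C(r_i, 2) ≤ C(196, 2) = 19110. By convexity Σ_i C(r_i, 2) ≥ 172·C(z/172, 2) = z(z − 172)/(2·172), giving z² − 172z − 172·196·195 ≤ 0 and hence z ≤ (1/2)[172 + √(29584 + 4·6573840)] = (1/2)[172 + √26324944] ≈ (1/2)(172 + 5130.784) = 2651.392.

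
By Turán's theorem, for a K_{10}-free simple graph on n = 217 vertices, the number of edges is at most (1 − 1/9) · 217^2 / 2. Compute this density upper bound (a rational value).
Turán density bound = (8/9) · 217^2/2 = 188356/9 ≈ 20928.4444

Turán's theorem: ex(n, K_{r+1}) is achieved by the complete r-partite Turán graph T(n, r) with parts as balanced as possible, and is at most (1 − 1/r) · n^2/2. For r = 9, n = 217: the density bound is (8/9) · 47089/2 = 188356/9 ≈ 20928.4444. The integer-valued extremum is e(T(217, 9)) = 20928, which is strictly less than the density bound 188356/9 since 9 ∤ 217 (the parts of T(217, 9) cannot all be equal).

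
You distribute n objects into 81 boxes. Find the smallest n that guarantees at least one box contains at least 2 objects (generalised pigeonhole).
n = (2 − 1)·81 + 1 = 82

By the generalised pigeonhole principle, to guarantee some box contains ≥ r objects we need more than (r − 1) · k objects total. Threshold: n = (r − 1) · k + 1. With r = 2 and k = 81: n = 1 · 81 + 1 = 81 + 1 = 82. For n = 81 = 1 · 81, we can put exactly 1 objects in every box, avoiding 2 in any single one — so 82 is tight.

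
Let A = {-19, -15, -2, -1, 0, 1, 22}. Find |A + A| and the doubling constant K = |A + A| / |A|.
K = |A + A| / |A| = 25/7

Enumerate A + A = {a + b : a, b ∈ A}. With |A| = 7, there are |A|^2 = 49 ordered sum pairs; collecting distinct values, A + A = {-38, -34, -30, -21, -20, -19, -18, -17, -16, -15, -14, -4, -3, -2, -1, 0, 1, 2, 3, 7, 20, 21, 22, 23, 44}, so |A + A| = 25. Thus K = 25/7. For comparison, the minimum possible |A + A| over all 7-element sets is 2·7 − 1 = 13 (so min K = 13/7), attained only by arithmetic progressions.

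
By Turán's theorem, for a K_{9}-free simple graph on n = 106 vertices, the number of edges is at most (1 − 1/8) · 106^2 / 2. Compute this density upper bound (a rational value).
Turán density bound = (7/8) · 106^2/2 = 19663/4 ≈ 4915.75

Turán's theorem: ex(n, K_{r+1}) is achieved by the complete r-partite Turán graph T(n, r) with parts as balanced as possible, and is at most (1 − 1/r) · n^2/2. For r = 8, n = 106: the density bound is (7/8) · 11236/2 = 19663/4 ≈ 4915.75. The integer-valued extremum is e(T(106, 8)) = 4915, which is strictly less than the density bound 19663/4 since 8 ∤ 106 (the parts of T(106, 8) cannot all be equal).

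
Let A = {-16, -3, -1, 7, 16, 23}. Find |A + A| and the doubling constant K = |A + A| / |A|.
K = |A + A| / |A| = 21/6 = 7/2

Enumerate A + A = {a + b : a, b ∈ A}. With |A| = 6, there are |A|^2 = 36 ordered sum pairs; collecting distinct values, A + A = {-32, -19, -17, -9, -6, -4, -2, 0, 4, 6, 7, 13, 14, 15, 20, 22, 23, 30, 32, 39, 46}, so |A + A| = 21. Thus K = 21/6 = 7/2. For comparison, the minimum possible |A + A| over all 6-element sets is 2·6 − 1 = 11 (so min K = 11/6), attained only by arithmetic progressions.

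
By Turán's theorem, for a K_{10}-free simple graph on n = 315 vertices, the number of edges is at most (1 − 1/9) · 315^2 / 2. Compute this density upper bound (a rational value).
Turán density bound = (8/9) · 315^2/2 = 44100

Turán's theorem: ex(n, K_{r+1}) is achieved by the complete r-partite Turán graph T(n, r) with parts as balanced as possible, and is at most (1 − 1/r) · n^2/2. For r = 9, n = 315: the density bound is (8/9) · 99225/2 = 44100. Since 9 ∣ 315, the Turán graph T(315, 9) has parts of equal size 35, and its edge count e(T(315, 9)) = 44100 attains the density bound exactly.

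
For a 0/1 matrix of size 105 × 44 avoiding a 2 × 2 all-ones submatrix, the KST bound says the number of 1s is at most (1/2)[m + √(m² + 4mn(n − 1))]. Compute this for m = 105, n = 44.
z(105, 44; 2, 2) ≤ (1/2)[105 + √(105² + 4·105·44·43)] = (1/2)[105 + √805665] = 501.2942

Kővári–Sós–Turán: let r_1, ..., r_105 be the row sums and z = Σ r_i the total number of 1s. Each pair of columns can share at most one row with both entries 1 (else a 2×2 all-ones block appears), so Σ_i C(r_i, 2) ≤ C(44, 2) = 946. By convexity Σ_i C(r_i, 2) ≥ 105·C(z/105, 2) = z(z − 105)/(2·105), giving z² − 105z − 105·44·43 ≤ 0 and hence z ≤ (1/2)[105 + √(11025 + 4·198660)] = (1/2)[105 + √805665] ≈ (1/2)(105 + 897.5884) = 501.2942.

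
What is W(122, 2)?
W(122, 2) = 122 + 1 = 123

A 2-term AP is any pair of integers, so a monochromatic 2-AP exists iff some colour is used at least twice. With 122 colours, the colouring i ↦ i on {1, ..., 122} uses each colour once, avoiding any monochromatic pair, so W(122, 2) > 122. For {1, ..., 123}, pigeonhole forces two integers of the same colour, which form a monochromatic 2-AP. Hence W(122, 2) = 123.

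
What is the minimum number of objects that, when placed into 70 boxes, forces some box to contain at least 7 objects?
n = (7 − 1)·70 + 1 = 421

By the generalised pigeonhole principle, to guarantee some box contains ≥ r objects we need more than (r − 1) · k objects total. Threshold: n = (r − 1) · k + 1. With r = 7 and k = 70: n = 6 · 70 + 1 = 420 + 1 = 421. For n = 420 = 6 · 70, we can put exactly 6 objects in every box, avoiding 7 in any single one — so 421 is tight.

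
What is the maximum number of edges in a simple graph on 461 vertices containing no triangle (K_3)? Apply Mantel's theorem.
ex(461, K_3) = ⌊461^2/4⌋ = 53130

Mantel (1907): a triangle-free graph on n vertices has at most ⌊n^2/4⌋ edges, with equality for the complete bipartite graph K_{⌊n/2⌋, ⌈n/2⌉}. For n = 461: ⌊461^2/4⌋ = ⌊212521/4⌋ = 53130. The extremal graph is K_{230, 231}, which has 230·231 = 53130 edges.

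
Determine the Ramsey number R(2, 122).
R(2, 122) = 122

R(2, k) = k for all k ≥ 2: in a 2-colouring of K_k, either some edge is red (a red K_2) or all edges are blue (a blue K_k). And K_{121} coloured all-blue has no blue K_122, so R(2, 122) > 121. Hence R(2, 122) = 122.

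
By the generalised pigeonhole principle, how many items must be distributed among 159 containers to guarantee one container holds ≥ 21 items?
n = (21 − 1)·159 + 1 = 3181

By the generalised pigeonhole principle, to guarantee some box contains ≥ r objects we need more than (r − 1) · k objects total. Threshold: n = (r − 1) · k + 1. With r = 21 and k = 159: n = 20 · 159 + 1 = 3180 + 1 = 3181. For n = 3180 = 20 · 159, we can put exactly 20 objects in every box, avoiding 21 in any single one — so 3181 is tight.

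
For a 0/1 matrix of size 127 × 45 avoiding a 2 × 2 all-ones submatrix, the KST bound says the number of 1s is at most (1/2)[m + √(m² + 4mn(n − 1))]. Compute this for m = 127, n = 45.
z(127, 45; 2, 2) ≤ (1/2)[127 + √(127² + 4·127·45·44)] = (1/2)[127 + √1021969] = 568.9624

Kővári–Sós–Turán: let r_1, ..., r_127 be the row sums and z = Σ r_i the total number of 1s. Each pair of columns can share at most one row with both entries 1 (else a 2×2 all-ones block appears), so Σ_i C(r_i, 2) ≤ C(45, 2) = 990. By convexity Σ_i C(r_i, 2) ≥ 127·C(z/127, 2) = z(z − 127)/(2·127), giving z² − 127z − 127·45·44 ≤ 0 and hence z ≤ (1/2)[127 + √(16129 + 4·251460)] = (1/2)[127 + √1021969] ≈ (1/2)(127 + 1010.9248) = 568.9624.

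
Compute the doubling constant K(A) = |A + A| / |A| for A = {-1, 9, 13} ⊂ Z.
K = |A + A| / |A| = 6/3 = 2

Enumerate A + A = {a + b : a, b ∈ A}. With |A| = 3, there are |A|^2 = 9 ordered sum pairs; collecting distinct values, A + A = {-2, 8, 12, 18, 22, 26}, so |A + A| = 6. Thus K = 6/3 = 2. For comparison, the minimum possible |A + A| over all 3-element sets is 2·3 − 1 = 5 (so min K = 5/3), attained only by arithmetic progressions.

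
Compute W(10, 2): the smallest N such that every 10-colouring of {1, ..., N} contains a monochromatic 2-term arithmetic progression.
W(10, 2) = 10 + 1 = 11

A 2-term AP is any pair of integers, so a monochromatic 2-AP exists iff some colour is used at least twice. With 10 colours, the colouring i ↦ i on {1, ..., 10} uses each colour once, avoiding any monochromatic pair, so W(10, 2) > 10. For {1, ..., 11}, pigeonhole forces two integers of the same colour, which form a monochromatic 2-AP. Hence W(10, 2) = 11.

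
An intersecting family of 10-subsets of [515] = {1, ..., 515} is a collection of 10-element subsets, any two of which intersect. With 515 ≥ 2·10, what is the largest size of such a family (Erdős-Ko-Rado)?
max |F| = C(514, 9) = 6431591598617108352

The Erdős-Ko-Rado theorem states: for n ≥ 2k, an intersecting family of k-subsets of an n-element set has size at most C(n − 1, k − 1), with equality for 'star' families {A ⊆ [n] : |A| = k, i ∈ A} (fix an element i). For n = 515, k = 10: C(514, 9) = 6431591598617108352.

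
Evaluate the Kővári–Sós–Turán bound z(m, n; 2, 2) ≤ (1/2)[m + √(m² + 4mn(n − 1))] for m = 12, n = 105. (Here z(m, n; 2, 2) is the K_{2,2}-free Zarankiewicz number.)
z(12, 105; 2, 2) ≤ (1/2)[12 + √(12² + 4·12·105·104)] = (1/2)[12 + √524304] = 368.0442

Kővári–Sós–Turán: let r_1, ..., r_12 be the row sums and z = Σ r_i the total number of 1s. Each pair of columns can share at most one row with both entries 1 (else a 2×2 all-ones block appears), so Σ_i C(r_i, 2) ≤ C(105, 2) = 5460. By convexity Σ_i C(r_i, 2) ≥ 12·C(z/12, 2) = z(z − 12)/(2·12), giving z² − 12z − 12·105·104 ≤ 0 and hence z ≤ (1/2)[12 + √(144 + 4·131040)] = (1/2)[12 + √524304] ≈ (1/2)(12 + 724.0884) = 368.0442.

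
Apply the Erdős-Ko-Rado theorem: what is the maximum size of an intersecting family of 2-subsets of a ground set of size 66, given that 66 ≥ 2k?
max |F| = C(65, 1) = 65

Erdős-Ko-Rado (1961): when n ≥ 2k, max |F| = C(n−1, k−1). The bound is attained by the star {A : i ∈ A} for any fixed i ∈ [n]. Here C(66−1, 2−1) = C(65, 1) = 65.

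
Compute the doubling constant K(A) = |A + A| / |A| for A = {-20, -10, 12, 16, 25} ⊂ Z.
K = |A + A| / |A| = 15/5 = 3

Enumerate A + A = {a + b : a, b ∈ A}. With |A| = 5, there are |A|^2 = 25 ordered sum pairs; collecting distinct values, A + A = {-40, -30, -20, -8, -4, 2, 5, 6, 15, 24, 28, 32, 37, 41, 50}, so |A + A| = 15. Thus K = 15/5 = 3. For comparison, the minimum possible |A + A| over all 5-element sets is 2·5 − 1 = 9 (so min K = 9/5), attained only by arithmetic progressions.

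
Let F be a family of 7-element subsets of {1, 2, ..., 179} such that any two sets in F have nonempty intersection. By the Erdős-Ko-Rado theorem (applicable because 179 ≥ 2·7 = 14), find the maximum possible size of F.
max |F| = C(178, 6) = 40570171180

The Erdős-Ko-Rado theorem states: for n ≥ 2k, an intersecting family of k-subsets of an n-element set has size at most C(n − 1, k − 1), with equality for 'star' families {A ⊆ [n] : |A| = k, i ∈ A} (fix an element i). For n = 179, k = 7: C(178, 6) = 40570171180.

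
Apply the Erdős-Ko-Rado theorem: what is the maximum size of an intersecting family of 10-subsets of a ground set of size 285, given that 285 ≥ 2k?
max |F| = C(284, 9) = 29140235187057556

The Erdős-Ko-Rado theorem states: for n ≥ 2k, an intersecting family of k-subsets of an n-element set has size at most C(n − 1, k − 1), with equality for 'star' families {A ⊆ [n] : |A| = k, i ∈ A} (fix an element i). For n = 285, k = 10: C(284, 9) = 29140235187057556.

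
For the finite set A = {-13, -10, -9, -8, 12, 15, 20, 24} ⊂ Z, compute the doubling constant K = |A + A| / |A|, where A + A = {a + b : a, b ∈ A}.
K = |A + A| / |A| = 32/8 = 4

Enumerate A + A = {a + b : a, b ∈ A}. With |A| = 8, there are |A|^2 = 64 ordered sum pairs; collecting distinct values, A + A = {-26, -23, -22, -21, -20, -19, -18, -17, -16, -1, 2, 3, 4, 5, 6, 7, 10, 11, 12, 14, 15, 16, 24, 27, 30, 32, 35, 36, 39, 40, 44, 48}, so |A + A| = 32. Thus K = 32/8 = 4. For comparison, the minimum possible |A + A| over all 8-element sets is 2·8 − 1 = 15 (so min K = 15/8), attained only by arithmetic progressions.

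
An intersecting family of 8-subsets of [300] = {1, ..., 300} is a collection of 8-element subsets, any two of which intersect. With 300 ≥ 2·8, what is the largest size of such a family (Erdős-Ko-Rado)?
max |F| = C(299, 7) = 39494993171634

Erdős-Ko-Rado (1961): when n ≥ 2k, max |F| = C(n−1, k−1). The bound is attained by the star {A : i ∈ A} for any fixed i ∈ [n]. Here C(300−1, 8−1) = C(299, 7) = 39494993171634.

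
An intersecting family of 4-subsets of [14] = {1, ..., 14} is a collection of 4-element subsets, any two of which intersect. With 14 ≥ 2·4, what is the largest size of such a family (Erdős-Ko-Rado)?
max |F| = C(13, 3) = 286

Erdős-Ko-Rado (1961): when n ≥ 2k, max |F| = C(n−1, k−1). The bound is attained by the star {A : i ∈ A} for any fixed i ∈ [n]. Here C(14−1, 4−1) = C(13, 3) = 286.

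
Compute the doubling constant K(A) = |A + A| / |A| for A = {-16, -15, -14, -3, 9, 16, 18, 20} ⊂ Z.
K = |A + A| / |A| = 30/8 = 15/4

Enumerate A + A = {a + b : a, b ∈ A}. With |A| = 8, there are |A|^2 = 64 ordered sum pairs; collecting distinct values, A + A = {-32, -31, -30, -29, -28, -19, -18, -17, -7, -6, -5, 0, 1, 2, 3, 4, 5, 6, 13, 15, 17, 18, 25, 27, 29, 32, 34, 36, 38, 40}, so |A + A| = 30. Thus K = 30/8 = 15/4. For comparison, the minimum possible |A + A| over all 8-element sets is 2·8 − 1 = 15 (so min K = 15/8), attained only by arithmetic progressions.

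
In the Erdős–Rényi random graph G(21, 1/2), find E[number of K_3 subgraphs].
E[# K_3] = C(21, 3) · (1/2)^C(3, 2) = 1330 / 2^3 = 665/4 = 166.25

For each 3-subset S of vertices (there are C(21, 3) = 1330 such S), let X_S = 1 if S induces a K_3 (all C(3, 2) = 3 edges present). Then P(X_S = 1) = (1/2)^3 = 1/8. By linearity of expectation, E[# K_3] = C(21, 3) · (1/2)^3 = 1330 / 8 = 665/4 = 166.25.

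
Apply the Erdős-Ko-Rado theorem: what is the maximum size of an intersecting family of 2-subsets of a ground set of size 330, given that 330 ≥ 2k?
max |F| = C(329, 1) = 329

The Erdős-Ko-Rado theorem states: for n ≥ 2k, an intersecting family of k-subsets of an n-element set has size at most C(n − 1, k − 1), with equality for 'star' families {A ⊆ [n] : |A| = k, i ∈ A} (fix an element i). For n = 330, k = 2: C(329, 1) = 329.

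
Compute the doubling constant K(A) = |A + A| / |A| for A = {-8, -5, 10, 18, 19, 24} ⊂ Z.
K = |A + A| / |A| = 21/6 = 7/2

Enumerate A + A = {a + b : a, b ∈ A}. With |A| = 6, there are |A|^2 = 36 ordered sum pairs; collecting distinct values, A + A = {-16, -13, -10, 2, 5, 10, 11, 13, 14, 16, 19, 20, 28, 29, 34, 36, 37, 38, 42, 43, 48}, so |A + A| = 21. Thus K = 21/6 = 7/2. For comparison, the minimum possible |A + A| over all 6-element sets is 2·6 − 1 = 11 (so min K = 11/6), attained only by arithmetic progressions.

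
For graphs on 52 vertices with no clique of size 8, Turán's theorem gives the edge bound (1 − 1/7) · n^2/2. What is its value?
Turán density bound = (6/7) · 52^2/2 = 8112/7 ≈ 1158.8571

Turán's theorem: ex(n, K_{r+1}) is achieved by the complete r-partite Turán graph T(n, r) with parts as balanced as possible, and is at most (1 − 1/r) · n^2/2. For r = 7, n = 52: the density bound is (6/7) · 2704/2 = 8112/7 ≈ 1158.8571. The integer-valued extremum is e(T(52, 7)) = 1158, which is strictly less than the density bound 8112/7 since 7 ∤ 52 (the parts of T(52, 7) cannot all be equal).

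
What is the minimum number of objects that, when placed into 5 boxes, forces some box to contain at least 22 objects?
n = (22 − 1)·5 + 1 = 106

By the generalised pigeonhole principle, to guarantee some box contains ≥ r objects we need more than (r − 1) · k objects total. Threshold: n = (r − 1) · k + 1. With r = 22 and k = 5: n = 21 · 5 + 1 = 105 + 1 = 106. For n = 105 = 21 · 5, we can put exactly 21 objects in every box, avoiding 22 in any single one — so 106 is tight.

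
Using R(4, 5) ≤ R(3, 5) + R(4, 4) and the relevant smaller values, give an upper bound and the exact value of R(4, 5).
R(4, 5) ≤ R(3, 5) + R(4, 4) = 14 + 18 = 32; exact value R(4, 5) = 25.

The Erdős–Szekeres recurrence R(r, s) ≤ R(r−1, s) + R(r, s−1) applied to (r, s) = (4, 5) gives
  R(4, 5) ≤ R(3, 5) + R(4, 4) = 14 + 18 = 32.
(Recall R(2, k) = k and R is symmetric.) The recurrence is not tight here (it gives 32, but the exact value is R(4, 5) = 25); the tight upper bound requires a sharper argument than the simple recurrence, combined with a lower-bound construction on K_{24}.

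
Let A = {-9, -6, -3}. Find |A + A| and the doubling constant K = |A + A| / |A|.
K = |A + A| / |A| = 5/3

Enumerate A + A = {a + b : a, b ∈ A}. With |A| = 3, there are |A|^2 = 9 ordered sum pairs; collecting distinct values, A + A = {-18, -15, -12, -9, -6}, so |A + A| = 5. Thus K = 5/3. Here |A + A| = 2|A| − 1 = 5, the minimum possible — so K = 5/3 is minimal, which holds iff A is an arithmetic progression.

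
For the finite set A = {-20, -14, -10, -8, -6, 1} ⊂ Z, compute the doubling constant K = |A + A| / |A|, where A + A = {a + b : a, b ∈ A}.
K = |A + A| / |A| = 18/6 = 3

Enumerate A + A = {a + b : a, b ∈ A}. With |A| = 6, there are |A|^2 = 36 ordered sum pairs; collecting distinct values, A + A = {-40, -34, -30, -28, -26, -24, -22, -20, -19, -18, -16, -14, -13, -12, -9, -7, -5, 2}, so |A + A| = 18. Thus K = 18/6 = 3. For comparison, the minimum possible |A + A| over all 6-element sets is 2·6 − 1 = 11 (so min K = 11/6), attained only by arithmetic progressions.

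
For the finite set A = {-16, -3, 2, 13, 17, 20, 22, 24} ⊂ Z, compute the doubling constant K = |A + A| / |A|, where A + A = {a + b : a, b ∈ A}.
K = |A + A| / |A| = 31/8

Enumerate A + A = {a + b : a, b ∈ A}. With |A| = 8, there are |A|^2 = 64 ordered sum pairs; collecting distinct values, A + A = {-32, -19, -14, -6, -3, -1, 1, 4, 6, 8, 10, 14, 15, 17, 19, 21, 22, 24, 26, 30, 33, 34, 35, 37, 39, 40, 41, 42, 44, 46, 48}, so |A + A| = 31. Thus K = 31/8. For comparison, the minimum possible |A + A| over all 8-element sets is 2·8 − 1 = 15 (so min K = 15/8), attained only by arithmetic progressions.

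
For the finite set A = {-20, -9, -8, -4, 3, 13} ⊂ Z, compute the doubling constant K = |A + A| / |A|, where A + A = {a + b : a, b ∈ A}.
K = |A + A| / |A| = 20/6 = 10/3

Enumerate A + A = {a + b : a, b ∈ A}. With |A| = 6, there are |A|^2 = 36 ordered sum pairs; collecting distinct values, A + A = {-40, -29, -28, -24, -18, -17, -16, -13, -12, -8, -7, -6, -5, -1, 4, 5, 6, 9, 16, 26}, so |A + A| = 20. Thus K = 20/6 = 10/3. For comparison, the minimum possible |A + A| over all 6-element sets is 2·6 − 1 = 11 (so min K = 11/6), attained only by arithmetic progressions.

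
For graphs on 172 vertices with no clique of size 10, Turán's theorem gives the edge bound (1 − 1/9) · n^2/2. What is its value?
Turán density bound = (8/9) · 172^2/2 = 118336/9 ≈ 13148.4444

Turán's theorem: ex(n, K_{r+1}) is achieved by the complete r-partite Turán graph T(n, r) with parts as balanced as possible, and is at most (1 − 1/r) · n^2/2. For r = 9, n = 172: the density bound is (8/9) · 29584/2 = 118336/9 ≈ 13148.4444. The integer-valued extremum is e(T(172, 9)) = 13148, which is strictly less than the density bound 118336/9 since 9 ∤ 172 (the parts of T(172, 9) cannot all be equal).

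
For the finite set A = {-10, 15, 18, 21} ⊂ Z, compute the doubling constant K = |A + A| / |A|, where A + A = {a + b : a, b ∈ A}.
K = |A + A| / |A| = 9/4

Enumerate A + A = {a + b : a, b ∈ A}. With |A| = 4, there are |A|^2 = 16 ordered sum pairs; collecting distinct values, A + A = {-20, 5, 8, 11, 30, 33, 36, 39, 42}, so |A + A| = 9. Thus K = 9/4. For comparison, the minimum possible |A + A| over all 4-element sets is 2·4 − 1 = 7 (so min K = 7/4), attained only by arithmetic progressions.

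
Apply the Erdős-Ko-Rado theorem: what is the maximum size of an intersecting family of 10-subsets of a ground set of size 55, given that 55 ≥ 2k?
max |F| = C(54, 9) = 5317936260

Erdős-Ko-Rado (1961): when n ≥ 2k, max |F| = C(n−1, k−1). The bound is attained by the star {A : i ∈ A} for any fixed i ∈ [n]. Here C(55−1, 10−1) = C(54, 9) = 5317936260.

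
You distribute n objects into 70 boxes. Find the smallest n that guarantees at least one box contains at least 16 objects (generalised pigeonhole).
n = (16 − 1)·70 + 1 = 1051

By the generalised pigeonhole principle, to guarantee some box contains ≥ r objects we need more than (r − 1) · k objects total. Threshold: n = (r − 1) · k + 1. With r = 16 and k = 70: n = 15 · 70 + 1 = 1050 + 1 = 1051. For n = 1050 = 15 · 70, we can put exactly 15 objects in every box, avoiding 16 in any single one — so 1051 is tight.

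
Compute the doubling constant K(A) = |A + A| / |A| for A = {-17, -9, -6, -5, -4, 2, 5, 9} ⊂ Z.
K = |A + A| / |A| = 29/8

Enumerate A + A = {a + b : a, b ∈ A}. With |A| = 8, there are |A|^2 = 64 ordered sum pairs; collecting distinct values, A + A = {-34, -26, -23, -22, -21, -18, -15, -14, -13, -12, -11, -10, -9, -8, -7, -4, -3, -2, -1, 0, 1, 3, 4, 5, 7, 10, 11, 14, 18}, so |A + A| = 29. Thus K = 29/8. For comparison, the minimum possible |A + A| over all 8-element sets is 2·8 − 1 = 15 (so min K = 15/8), attained only by arithmetic progressions.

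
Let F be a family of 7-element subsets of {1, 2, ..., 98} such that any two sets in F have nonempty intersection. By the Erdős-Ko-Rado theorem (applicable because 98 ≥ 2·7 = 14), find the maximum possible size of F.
max |F| = C(97, 6) = 988172368

Erdős-Ko-Rado (1961): when n ≥ 2k, max |F| = C(n−1, k−1). The bound is attained by the star {A : i ∈ A} for any fixed i ∈ [n]. Here C(98−1, 7−1) = C(97, 6) = 988172368.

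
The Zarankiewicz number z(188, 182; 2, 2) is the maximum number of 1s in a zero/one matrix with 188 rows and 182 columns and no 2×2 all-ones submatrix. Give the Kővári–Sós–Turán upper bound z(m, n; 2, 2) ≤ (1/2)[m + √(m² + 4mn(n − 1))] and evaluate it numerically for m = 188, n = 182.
z(188, 182; 2, 2) ≤ (1/2)[188 + √(188² + 4·188·182·181)] = (1/2)[188 + √24807728] = 2584.3678

Kővári–Sós–Turán: let r_1, ..., r_188 be the row sums and z = Σ r_i the total number of 1s. Each pair of columns can share at most one row with both entries 1 (else a 2×2 all-ones block appears), so Σ_i C(r_i, 2) ≤ C(182, 2) = 16471. By convexity Σ_i C(r_i, 2) ≥ 188·C(z/188, 2) = z(z − 188)/(2·188), giving z² − 188z − 188·182·181 ≤ 0 and hence z ≤ (1/2)[188 + √(35344 + 4·6193096)] = (1/2)[188 + √24807728] ≈ (1/2)(188 + 4980.7357) = 2584.3678.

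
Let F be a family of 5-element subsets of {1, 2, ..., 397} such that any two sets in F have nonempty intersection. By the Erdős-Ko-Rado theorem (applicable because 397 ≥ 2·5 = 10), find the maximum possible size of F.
max |F| = C(396, 4) = 1009182735

Erdős-Ko-Rado (1961): when n ≥ 2k, max |F| = C(n−1, k−1). The bound is attained by the star {A : i ∈ A} for any fixed i ∈ [n]. Here C(397−1, 5−1) = C(396, 4) = 1009182735.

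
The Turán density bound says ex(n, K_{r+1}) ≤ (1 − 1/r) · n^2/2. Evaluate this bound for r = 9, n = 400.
Turán density bound = (8/9) · 400^2/2 = 640000/9 ≈ 71111.1111

Turán's theorem: ex(n, K_{r+1}) is achieved by the complete r-partite Turán graph T(n, r) with parts as balanced as possible, and is at most (1 − 1/r) · n^2/2. For r = 9, n = 400: the density bound is (8/9) · 160000/2 = 640000/9 ≈ 71111.1111. The integer-valued extremum is e(T(400, 9)) = 71110, which is strictly less than the density bound 640000/9 since 9 ∤ 400 (the parts of T(400, 9) cannot all be equal).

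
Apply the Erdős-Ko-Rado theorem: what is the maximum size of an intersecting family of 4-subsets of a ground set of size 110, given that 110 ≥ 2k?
max |F| = C(109, 3) = 209934

Erdős-Ko-Rado (1961): when n ≥ 2k, max |F| = C(n−1, k−1). The bound is attained by the star {A : i ∈ A} for any fixed i ∈ [n]. Here C(110−1, 4−1) = C(109, 3) = 209934.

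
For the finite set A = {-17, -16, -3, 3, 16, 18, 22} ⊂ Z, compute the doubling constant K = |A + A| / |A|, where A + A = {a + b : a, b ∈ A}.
K = |A + A| / |A| = 25/7

Enumerate A + A = {a + b : a, b ∈ A}. With |A| = 7, there are |A|^2 = 49 ordered sum pairs; collecting distinct values, A + A = {-34, -33, -32, -20, -19, -14, -13, -6, -1, 0, 1, 2, 5, 6, 13, 15, 19, 21, 25, 32, 34, 36, 38, 40, 44}, so |A + A| = 25. Thus K = 25/7. For comparison, the minimum possible |A + A| over all 7-element sets is 2·7 − 1 = 13 (so min K = 13/7), attained only by arithmetic progressions.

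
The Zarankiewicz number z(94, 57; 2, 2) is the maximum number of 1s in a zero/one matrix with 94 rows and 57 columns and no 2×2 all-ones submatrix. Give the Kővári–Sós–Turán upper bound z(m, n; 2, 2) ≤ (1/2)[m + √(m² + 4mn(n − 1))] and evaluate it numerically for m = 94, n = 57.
z(94, 57; 2, 2) ≤ (1/2)[94 + √(94² + 4·94·57·56)] = (1/2)[94 + √1209028] = 596.779

Kővári–Sós–Turán: let r_1, ..., r_94 be the row sums and z = Σ r_i the total number of 1s. Each pair of columns can share at most one row with both entries 1 (else a 2×2 all-ones block appears), so Σ_i C(r_i, 2) ≤ C(57, 2) = 1596. By convexity Σ_i C(r_i, 2) ≥ 94·C(z/94, 2) = z(z − 94)/(2·94), giving z² − 94z − 94·57·56 ≤ 0 and hence z ≤ (1/2)[94 + √(8836 + 4·300048)] = (1/2)[94 + √1209028] ≈ (1/2)(94 + 1099.5581) = 596.779.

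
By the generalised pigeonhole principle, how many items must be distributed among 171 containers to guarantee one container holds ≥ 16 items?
n = (16 − 1)·171 + 1 = 2566

By the generalised pigeonhole principle, to guarantee some box contains ≥ r objects we need more than (r − 1) · k objects total. Threshold: n = (r − 1) · k + 1. With r = 16 and k = 171: n = 15 · 171 + 1 = 2565 + 1 = 2566. For n = 2565 = 15 · 171, we can put exactly 15 objects in every box, avoiding 16 in any single one — so 2566 is tight.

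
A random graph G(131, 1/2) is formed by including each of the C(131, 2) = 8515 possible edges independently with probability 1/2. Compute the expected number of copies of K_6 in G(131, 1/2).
E[# K_6] = C(131, 6) · (1/2)^C(6, 2) = 6249655776 / 2^15 = 195301743/1024 ≈ 190724.358398

For each 6-subset S of vertices (there are C(131, 6) = 6249655776 such S), let X_S = 1 if S induces a K_6 (all C(6, 2) = 15 edges present). Then P(X_S = 1) = (1/2)^15 = 1/32768. By linearity of expectation, E[# K_6] = C(131, 6) · (1/2)^15 = 6249655776 / 32768 = 195301743/1024 ≈ 190724.358398.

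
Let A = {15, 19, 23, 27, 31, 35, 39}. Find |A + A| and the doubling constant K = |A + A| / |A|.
K = |A + A| / |A| = 13/7

Enumerate A + A = {a + b : a, b ∈ A}. With |A| = 7, there are |A|^2 = 49 ordered sum pairs; collecting distinct values, A + A = {30, 34, 38, 42, 46, 50, 54, 58, 62, 66, 70, 74, 78}, so |A + A| = 13. Thus K = 13/7. Here |A + A| = 2|A| − 1 = 13, the minimum possible — so K = 13/7 is minimal, which holds iff A is an arithmetic progression.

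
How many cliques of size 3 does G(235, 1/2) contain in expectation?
E[# K_3] = C(235, 3) · (1/2)^C(3, 2) = 2135445 / 2^3 = 266930.625

For each 3-subset S of vertices (there are C(235, 3) = 2135445 such S), let X_S = 1 if S induces a K_3 (all C(3, 2) = 3 edges present). Then P(X_S = 1) = (1/2)^3 = 1/8. By linearity of expectation, E[# K_3] = C(235, 3) · (1/2)^3 = 2135445 / 8 = 266930.625.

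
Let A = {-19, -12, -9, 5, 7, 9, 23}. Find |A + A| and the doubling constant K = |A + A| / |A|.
K = |A + A| / |A| = 26/7

Enumerate A + A = {a + b : a, b ∈ A}. With |A| = 7, there are |A|^2 = 49 ordered sum pairs; collecting distinct values, A + A = {-38, -31, -28, -24, -21, -18, -14, -12, -10, -7, -5, -4, -3, -2, 0, 4, 10, 11, 12, 14, 16, 18, 28, 30, 32, 46}, so |A + A| = 26. Thus K = 26/7. For comparison, the minimum possible |A + A| over all 7-element sets is 2·7 − 1 = 13 (so min K = 13/7), attained only by arithmetic progressions.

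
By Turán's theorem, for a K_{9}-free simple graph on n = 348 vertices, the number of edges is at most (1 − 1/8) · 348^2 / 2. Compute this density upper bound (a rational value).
Turán density bound = (7/8) · 348^2/2 = 52983

Turán's theorem: ex(n, K_{r+1}) is achieved by the complete r-partite Turán graph T(n, r) with parts as balanced as possible, and is at most (1 − 1/r) · n^2/2. For r = 8, n = 348: the density bound is (7/8) · 121104/2 = 52983. The integer-valued extremum is e(T(348, 8)) = 52982, which is strictly less than the density bound 52983 since 8 ∤ 348 (the parts of T(348, 8) cannot all be equal).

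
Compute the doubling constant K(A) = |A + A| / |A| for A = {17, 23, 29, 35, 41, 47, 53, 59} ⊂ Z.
K = |A + A| / |A| = 15/8

Enumerate A + A = {a + b : a, b ∈ A}. With |A| = 8, there are |A|^2 = 64 ordered sum pairs; collecting distinct values, A + A = {34, 40, 46, 52, 58, 64, 70, 76, 82, 88, 94, 100, 106, 112, 118}, so |A + A| = 15. Thus K = 15/8. Here |A + A| = 2|A| − 1 = 15, the minimum possible — so K = 15/8 is minimal, which holds iff A is an arithmetic progression.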